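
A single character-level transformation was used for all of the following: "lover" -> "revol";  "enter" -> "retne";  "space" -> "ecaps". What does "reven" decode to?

The output letters match the input read backwards: lover reversed is revol. It's just the letters in reverse order.
Undoing it on reven: then reverse → never.

never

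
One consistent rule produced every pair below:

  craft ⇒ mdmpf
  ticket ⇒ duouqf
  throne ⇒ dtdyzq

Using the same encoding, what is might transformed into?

Shifts by position in craft: pos 0: c→m (+10), pos 1: r→d (+12), pos 2: a→m (+12), pos 3: f→p (+10), pos 4: t→f (+12) — repeating every 3. The shifts repeat in a cycle of length 3: positions 0,1,… shift by +10, +12, +12, then the pattern repeats.
On might: m+10=w, i+12=u, g+12=s, h+10=r, t+12=f.

wusrf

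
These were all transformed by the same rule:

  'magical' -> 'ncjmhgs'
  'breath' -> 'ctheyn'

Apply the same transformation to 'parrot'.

Each letter shifts forward by (position + 1), i.e. 1, 2, 3, … — the shift grows by one for each successive letter.
Applying it to parrot: p+1=q, a+2=c, r+3=u, r+4=v, o+5=t, t+6=z.

qcuvtz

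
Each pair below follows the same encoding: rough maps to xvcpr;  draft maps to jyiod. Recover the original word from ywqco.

spite

In rough: r→x is +6, o→v is +7, u→c is +8, g→p is +9 — the shift increases by 1 each position. Letter i (0-indexed) is shifted by i+6, so successive shifts are 6, 7, 8, ….
Reversing it on ywqco: y−6=s, w−7=p, q−8=i, c−9=t, o−10=e.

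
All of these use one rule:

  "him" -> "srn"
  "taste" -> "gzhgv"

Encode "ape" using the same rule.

Each pair mirrors across the alphabet (h↔s, i↔r, m↔n): positions sum to 25. Letters are reflected about the middle of the alphabet (position → 25−position): Atbash.
On ape: a↔z, p↔k, e↔v.

zkv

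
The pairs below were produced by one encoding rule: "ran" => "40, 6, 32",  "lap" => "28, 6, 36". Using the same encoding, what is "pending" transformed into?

With a=1..z=26, the number is 2·pos + 4.
On pending: p=16→36, e=5→14, n=14→32, d=4→12, i=9→22, n=14→32, g=7→18.

36, 14, 32, 12, 22, 32, 18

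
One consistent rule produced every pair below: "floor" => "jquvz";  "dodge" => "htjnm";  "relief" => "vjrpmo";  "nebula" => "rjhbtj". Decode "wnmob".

Each letter shifts forward by (position + 4), i.e. 4, 5, 6, … — the shift grows by one for each successive letter.
Decoding wnmob: w−4=s, n−5=i, m−6=g, o−7=h, b−8=t.

sight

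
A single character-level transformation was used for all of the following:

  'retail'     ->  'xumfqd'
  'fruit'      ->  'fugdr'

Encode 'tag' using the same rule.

smf

The output letters match the input read backwards, each shifted +12: retail reversed is liater. The word is reversed, then every letter is shifted forward by 12.
Applying it to tag: reverse → gat; then shift: g+12=s, a+12=m, t+12=f.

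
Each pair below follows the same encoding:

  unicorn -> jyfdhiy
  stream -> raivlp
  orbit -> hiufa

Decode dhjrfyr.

u(20)→j(9) and n(13)→y(24) fit y≡9x+11 (mod 26); the inverse of 9 mod 26 is 3. Treating letters as 0–25, the rule is x ↦ 9x + 11 (mod 26).
Undoing it on dhjrfyr: d(3)→3·(3−11)≡2=c; h(7)→3·(7−11)≡14=o; j(9)→3·(9−11)≡20=u; r(17)→3·(17−11)≡18=s; f(5)→3·(5−11)≡8=i; y(24)→3·(24−11)≡13=n; r(17)→3·(17−11)≡18=s (all mod 26).

cousins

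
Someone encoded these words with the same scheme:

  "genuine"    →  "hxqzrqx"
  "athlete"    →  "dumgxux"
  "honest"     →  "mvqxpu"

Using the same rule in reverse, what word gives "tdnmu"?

Each letter's alphabet position (a=0..z=25) is mapped through 5·x+3 mod 26 — an affine cipher.
Reversing it on tdnmu: t(19)→21·(19−3)≡24=y; d(3)→21·(3−3)≡0=a; n(13)→21·(13−3)≡2=c; m(12)→21·(12−3)≡7=h; u(20)→21·(20−3)≡19=t (all mod 26).

yacht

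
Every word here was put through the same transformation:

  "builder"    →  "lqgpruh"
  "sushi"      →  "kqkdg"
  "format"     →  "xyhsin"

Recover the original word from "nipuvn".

b(1)→l(11) and u(20)→q(16) fit y≡3x+8 (mod 26); the inverse of 3 mod 26 is 9. This is an affine cipher: with a=0,…,z=25, each position x becomes (3x+8) mod 26.
Undoing it on nipuvn: n(13)→9·(13−8)≡19=t; i(8)→9·(8−8)≡0=a; p(15)→9·(15−8)≡11=l; u(20)→9·(20−8)≡4=e; v(21)→9·(21−8)≡13=n; n(13)→9·(13−8)≡19=t (all mod 26).

talent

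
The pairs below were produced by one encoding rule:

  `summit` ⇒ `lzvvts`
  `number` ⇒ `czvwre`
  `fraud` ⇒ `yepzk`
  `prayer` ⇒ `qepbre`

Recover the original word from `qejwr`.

Treating letters as 0–25, the rule is x ↦ 7x + 15 (mod 26).
Decoding qejwr: q(16)→15·(16−15)≡15=p; e(4)→15·(4−15)≡17=r; j(9)→15·(9−15)≡14=o; w(22)→15·(22−15)≡1=b; r(17)→15·(17−15)≡4=e (all mod 26).

probe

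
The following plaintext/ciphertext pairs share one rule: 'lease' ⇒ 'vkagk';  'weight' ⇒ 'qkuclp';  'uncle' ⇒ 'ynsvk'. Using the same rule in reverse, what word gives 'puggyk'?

tissue

This is an affine cipher: with a=0,…,z=25, each position x becomes (9x+0) mod 26.
Reversing it on puggyk: p(15)→3·(15−0)≡19=t; u(20)→3·(20−0)≡8=i; g(6)→3·(6−0)≡18=s; g(6)→3·(6−0)≡18=s; y(24)→3·(24−0)≡20=u; k(10)→3·(10−0)≡4=e (all mod 26).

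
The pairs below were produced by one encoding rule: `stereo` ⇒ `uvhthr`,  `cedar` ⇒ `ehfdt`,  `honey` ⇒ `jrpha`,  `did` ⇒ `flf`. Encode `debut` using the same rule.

The shift depends on letter class: consonant s→u is +2, but vowel e→h is +3. Vowels shift forward by 3 and consonants shift forward by 2.
Applying it to debut: d(cons)+2=f, e(vowel)+3=h, b(cons)+2=d, u(vowel)+3=x, t(cons)+2=v.

fhdxv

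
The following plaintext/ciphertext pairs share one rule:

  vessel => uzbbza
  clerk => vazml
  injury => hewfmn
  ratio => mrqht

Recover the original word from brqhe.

Treating letters as 0–25, the rule is x ↦ 15x + 17 (mod 26).
Reversing it on brqhe: b(1)→7·(1−17)≡18=s; r(17)→7·(17−17)≡0=a; q(16)→7·(16−17)≡19=t; h(7)→7·(7−17)≡8=i; e(4)→7·(4−17)≡13=n (all mod 26).

satin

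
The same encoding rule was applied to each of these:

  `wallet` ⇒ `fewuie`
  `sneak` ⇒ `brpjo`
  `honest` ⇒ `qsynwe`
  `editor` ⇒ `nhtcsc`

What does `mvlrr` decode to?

It's a Vigenère-style cipher with numeric key [9,4,11]: position i shifts by key[i mod 3].
Decoding mvlrr: m−9=d, v−4=r, l−11=a, r−9=i, r−4=n.

drain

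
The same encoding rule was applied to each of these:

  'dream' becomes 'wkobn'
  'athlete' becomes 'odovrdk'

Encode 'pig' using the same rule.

qsz

The output letters match the input read backwards, each shifted +10: dream reversed is maerd. Two steps: reverse the string, then apply a Caesar shift of +10.
On pig: reverse → gip; then shift: g+10=q, i+10=s, p+10=z.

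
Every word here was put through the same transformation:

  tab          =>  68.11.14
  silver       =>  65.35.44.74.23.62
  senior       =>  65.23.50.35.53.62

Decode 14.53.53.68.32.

With a=1..z=26, the number is 3·pos + 8.
Reversing it on 14.53.53.68.32: 14→(14−8)÷3=2=b, 53→(53−8)÷3=15=o, 53→(53−8)÷3=15=o, 68→(68−8)÷3=20=t, 32→(32−8)÷3=8=h.

booth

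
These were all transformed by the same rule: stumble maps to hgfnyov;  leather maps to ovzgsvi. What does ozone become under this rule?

lalmv

Letters are reflected about the middle of the alphabet (position → 25−position): Atbash.
For ozone: o↔l, z↔a, o↔l, n↔m, e↔v.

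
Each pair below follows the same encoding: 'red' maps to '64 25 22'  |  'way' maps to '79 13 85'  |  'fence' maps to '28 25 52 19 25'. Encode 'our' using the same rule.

r(#18)→64 and e(#5)→25: differences scale by 3, so n = 3·pos + 10. The formula is n = 3×(alphabet index, a=1) + 10.
Applying it to our: o=15→55, u=21→73, r=18→64.

55 73 64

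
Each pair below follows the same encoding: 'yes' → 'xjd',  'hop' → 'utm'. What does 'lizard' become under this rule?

Read the word backwards and shift each letter +5.
For lizard: reverse → drazil; then shift: d+5=i, r+5=w, a+5=f, z+5=e, i+5=n, l+5=q.

iwfenq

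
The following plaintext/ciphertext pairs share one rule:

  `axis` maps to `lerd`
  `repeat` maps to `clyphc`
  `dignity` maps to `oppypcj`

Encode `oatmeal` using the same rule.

zhcxljw

Shifts by position in axis: pos 0: a→l (+11), pos 1: x→e (+7), pos 2: i→r (+9), pos 3: s→d (+11) — repeating every 3. It's a Vigenère-style cipher with numeric key [11,7,9]: position i shifts by key[i mod 3].
Applying it to oatmeal: o+11=z, a+7=h, t+9=c, m+11=x, e+7=l, a+9=j, l+11=w.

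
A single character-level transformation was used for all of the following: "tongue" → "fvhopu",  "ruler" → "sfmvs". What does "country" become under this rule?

zsuovpd

The output letters match the input read backwards, each shifted +1: tongue reversed is eugnot. The word is reversed, then every letter is shifted forward by 1.
Applying it to country: reverse → yrtnuoc; then shift: y+1=z, r+1=s, t+1=u, n+1=o, u+1=v, o+1=p, c+1=d.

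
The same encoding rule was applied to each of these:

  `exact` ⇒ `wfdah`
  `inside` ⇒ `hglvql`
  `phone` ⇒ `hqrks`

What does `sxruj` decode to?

group

The word is reversed, then every letter is shifted forward by 3.
Decoding sxruj: shift back: s−3=p, x−3=u, r−3=o, u−3=r, j−3=g → puorg; then reverse → group.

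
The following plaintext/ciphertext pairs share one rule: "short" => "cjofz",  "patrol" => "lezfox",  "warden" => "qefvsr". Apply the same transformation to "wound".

qowrv

s(18)→c(2) and h(7)→j(9) fit y≡23x+4 (mod 26); the inverse of 23 mod 26 is 17. This is an affine cipher: with a=0,…,z=25, each position x becomes (23x+4) mod 26.
Applying it to wound: w(22)→23·22+4≡16=q; o(14)→23·14+4≡14=o; u(20)→23·20+4≡22=w; n(13)→23·13+4≡17=r; d(3)→23·3+4≡21=v (all mod 26).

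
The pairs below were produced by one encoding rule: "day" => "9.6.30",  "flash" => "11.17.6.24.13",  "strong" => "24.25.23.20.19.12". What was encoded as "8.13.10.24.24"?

chess

d is letter #4 and maps to 9: an offset of 5. The number is (letter's place in the alphabet, a=1) + 5.
Undoing it on 8.13.10.24.24: 8→(8−5)÷1=3=c, 13→(13−5)÷1=8=h, 10→(10−5)÷1=5=e, 24→(24−5)÷1=19=s, 24→(24−5)÷1=19=s.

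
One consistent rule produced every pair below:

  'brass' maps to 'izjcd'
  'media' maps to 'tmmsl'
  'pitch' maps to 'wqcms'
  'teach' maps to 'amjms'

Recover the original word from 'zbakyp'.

In brass: b→i is +7, r→z is +8, a→j is +9, s→c is +10 — the shift increases by 1 each position. Letter i (0-indexed) is shifted by i+7, so successive shifts are 7, 8, 9, ….
Decoding zbakyp: z−7=s, b−8=t, a−9=r, k−10=a, y−11=n, p−12=d.

strand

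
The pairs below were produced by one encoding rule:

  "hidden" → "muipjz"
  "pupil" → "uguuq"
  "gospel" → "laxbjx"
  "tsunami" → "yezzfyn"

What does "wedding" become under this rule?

bqipnzl

Shifts by position in hidden: pos 0: h→m (+5), pos 1: i→u (+12), pos 2: d→i (+5), pos 3: d→p (+12) — repeating every 2. A repeating key of period 2 is used — shifts +5, +12 over and over.
Applying it to wedding: w+5=b, e+12=q, d+5=i, d+12=p, i+5=n, n+12=z, g+5=l.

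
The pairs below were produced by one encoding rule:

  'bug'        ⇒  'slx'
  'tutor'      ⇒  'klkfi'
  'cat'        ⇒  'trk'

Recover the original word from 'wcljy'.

flush

Compare letters: b→s is +17, u→l is +17, g→x is +17 — a constant shift. This is a Caesar cipher with shift 17.
Undoing it on wcljy: w−17=f, c−17=l, l−17=u, j−17=s, y−17=h.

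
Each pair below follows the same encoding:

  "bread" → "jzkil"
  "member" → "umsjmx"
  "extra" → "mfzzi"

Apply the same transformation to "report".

Shifts by position in bread: pos 0: b→j (+8), pos 1: r→z (+8), pos 2: e→k (+6), pos 3: a→i (+8), pos 4: d→l (+8) — repeating every 3. It's a Vigenère-style cipher with numeric key [8,8,6]: position i shifts by key[i mod 3].
On report: r+8=z, e+8=m, p+6=v, o+8=w, r+8=z, t+6=z.

zmvwzz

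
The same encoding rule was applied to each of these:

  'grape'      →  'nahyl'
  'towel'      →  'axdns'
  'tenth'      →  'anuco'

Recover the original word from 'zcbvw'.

Shifts by position in grape: pos 0: g→n (+7), pos 1: r→a (+9), pos 2: a→h (+7), pos 3: p→y (+9) — repeating every 2. The shifts repeat in a cycle of length 2: positions 0,1,… shift by +7, +9, then the pattern repeats.
Undoing it on zcbvw: z−7=s, c−9=t, b−7=u, v−9=m, w−7=p.

stump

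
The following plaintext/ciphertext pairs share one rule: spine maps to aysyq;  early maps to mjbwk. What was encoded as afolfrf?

sweater

In spine: s→a is +8, p→y is +9, i→s is +10, n→y is +11 — the shift increases by 1 each position. Letter i (0-indexed) is shifted by i+8, so successive shifts are 8, 9, 10, ….
Reversing it on afolfrf: a−8=s, f−9=w, o−10=e, l−11=a, f−12=t, r−13=e, f−14=r.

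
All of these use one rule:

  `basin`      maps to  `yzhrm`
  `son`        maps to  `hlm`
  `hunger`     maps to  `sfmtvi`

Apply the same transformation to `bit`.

yrg

Each pair mirrors across the alphabet (b↔y, a↔z, s↔h): positions sum to 25. Each letter is replaced by its mirror in the alphabet: a↔z, b↔y, c↔x, and so on (the Atbash cipher).
On bit: b↔y, i↔r, t↔g.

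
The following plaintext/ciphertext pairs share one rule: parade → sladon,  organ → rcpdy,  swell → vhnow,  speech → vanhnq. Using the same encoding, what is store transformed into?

vexup

Shifts by position in parade: pos 0: p→s (+3), pos 1: a→l (+11), pos 2: r→a (+9), pos 3: a→d (+3), pos 4: d→o (+11), pos 5: e→n (+9) — repeating every 3. A repeating key of period 3 is used — shifts +3, +11, +9 over and over.
Applying it to store: s+3=v, t+11=e, o+9=x, r+3=u, e+11=p.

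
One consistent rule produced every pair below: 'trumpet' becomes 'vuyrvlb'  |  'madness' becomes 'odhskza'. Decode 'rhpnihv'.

In trumpet: t→v is +2, r→u is +3, u→y is +4, m→r is +5 — the shift increases by 1 each position. The shift increases by 1 at each position, starting from +2: 2, 3, 4, ….
Undoing it on rhpnihv: r−2=p, h−3=e, p−4=l, n−5=i, i−6=c, h−7=a, v−8=n.

pelican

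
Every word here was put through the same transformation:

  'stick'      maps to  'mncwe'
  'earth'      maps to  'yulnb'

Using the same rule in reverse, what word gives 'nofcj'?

tulip

Every letter moves 20 places later in the alphabet, wrapping around z→a.
Decoding nofcj: n−20=t, o−20=u, f−20=l, c−20=i, j−20=p.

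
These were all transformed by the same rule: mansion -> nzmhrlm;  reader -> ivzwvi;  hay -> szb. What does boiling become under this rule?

ylrormt

Each pair mirrors across the alphabet (m↔n, a↔z, n↔m): positions sum to 25. Each letter is replaced by its mirror in the alphabet: a↔z, b↔y, c↔x, and so on (the Atbash cipher).
For boiling: b↔y, o↔l, i↔r, l↔o, i↔r, n↔m, g↔t.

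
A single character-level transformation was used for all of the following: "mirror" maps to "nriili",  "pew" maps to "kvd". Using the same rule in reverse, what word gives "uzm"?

Each pair mirrors across the alphabet (m↔n, i↔r, r↔i): positions sum to 25. Each letter is replaced by its mirror in the alphabet: a↔z, b↔y, c↔x, and so on (the Atbash cipher).
Decoding uzm: u↔f, z↔a, m↔n.

fan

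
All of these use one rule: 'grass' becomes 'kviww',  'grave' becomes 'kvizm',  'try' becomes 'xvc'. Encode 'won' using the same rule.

The rule splits by letter class: vowels +8, consonants +4.
For won: w(cons)+4=a, o(vowel)+8=w, n(cons)+4=r.

awr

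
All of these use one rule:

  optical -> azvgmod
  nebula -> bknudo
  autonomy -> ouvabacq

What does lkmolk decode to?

decade

o(14)→a(0) and p(15)→z(25) fit y≡25x+14 (mod 26); the inverse of 25 mod 26 is 25. Each letter's alphabet position (a=0..z=25) is mapped through 25·x+14 mod 26 — an affine cipher.
Undoing it on lkmolk: l(11)→25·(11−14)≡3=d; k(10)→25·(10−14)≡4=e; m(12)→25·(12−14)≡2=c; o(14)→25·(14−14)≡0=a; l(11)→25·(11−14)≡3=d; k(10)→25·(10−14)≡4=e (all mod 26).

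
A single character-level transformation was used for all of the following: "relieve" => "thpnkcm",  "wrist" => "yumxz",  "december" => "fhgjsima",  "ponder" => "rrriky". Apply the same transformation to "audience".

cxhnkukn

In relieve: r→t is +2, e→h is +3, l→p is +4, i→n is +5 — the shift increases by 1 each position. Each letter shifts forward by (position + 2), i.e. 2, 3, 4, … — the shift grows by one for each successive letter.
On audience: a+2=c, u+3=x, d+4=h, i+5=n, e+6=k, n+7=u, c+8=k, e+9=n.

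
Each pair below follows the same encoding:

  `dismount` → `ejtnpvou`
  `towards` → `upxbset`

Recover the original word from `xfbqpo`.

weapon

Compare letters: d→e is +1, i→j is +1, s→t is +1 — a constant shift. It's a constant shift of +1 (ROT1).
Decoding xfbqpo: x−1=w, f−1=e, b−1=a, q−1=p, p−1=o, o−1=n.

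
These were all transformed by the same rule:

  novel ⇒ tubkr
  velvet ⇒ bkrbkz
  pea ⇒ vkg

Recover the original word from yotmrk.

Compare letters: n→t is +6, o→u is +6, v→b is +6 — a constant shift. Every letter moves 6 places later in the alphabet, wrapping around z→a.
Reversing it on yotmrk: y−6=s, o−6=i, t−6=n, m−6=g, r−6=l, k−6=e.

single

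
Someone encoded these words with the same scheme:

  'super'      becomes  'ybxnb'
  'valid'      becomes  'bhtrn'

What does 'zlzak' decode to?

In super: s→y is +6, u→b is +7, p→x is +8, e→n is +9 — the shift increases by 1 each position. The shift increases by 1 at each position, starting from +6: 6, 7, 8, ….
Reversing it on zlzak: z−6=t, l−7=e, z−8=r, a−9=r, k−10=a.

terra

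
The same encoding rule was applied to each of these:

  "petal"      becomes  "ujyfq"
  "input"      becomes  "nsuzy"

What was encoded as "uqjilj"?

Compare letters: p→u is +5, e→j is +5, t→y is +5 — a constant shift. This is a Caesar cipher with shift 5.
Decoding uqjilj: u−5=p, q−5=l, j−5=e, i−5=d, l−5=g, j−5=e.

pledge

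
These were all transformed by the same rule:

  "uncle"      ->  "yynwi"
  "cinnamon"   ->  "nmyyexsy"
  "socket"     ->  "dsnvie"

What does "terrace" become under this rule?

The shift depends on letter class: consonant n→y is +11, but vowel u→y is +4. Vowels shift forward by 4 and consonants shift forward by 11.
Applying it to terrace: t(cons)+11=e, e(vowel)+4=i, r(cons)+11=c, r(cons)+11=c, a(vowel)+4=e, c(cons)+11=n, e(vowel)+4=i.

eicceni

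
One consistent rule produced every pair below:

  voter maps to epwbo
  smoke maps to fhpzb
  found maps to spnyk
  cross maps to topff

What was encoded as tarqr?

chili

v(21)→e(4) and o(14)→p(15) fit y≡17x+11 (mod 26); the inverse of 17 mod 26 is 23. Each letter's alphabet position (a=0..z=25) is mapped through 17·x+11 mod 26 — an affine cipher.
Decoding tarqr: t(19)→23·(19−11)≡2=c; a(0)→23·(0−11)≡7=h; r(17)→23·(17−11)≡8=i; q(16)→23·(16−11)≡11=l; r(17)→23·(17−11)≡8=i (all mod 26).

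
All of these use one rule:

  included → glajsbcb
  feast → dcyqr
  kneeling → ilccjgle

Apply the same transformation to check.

Compare letters: i→g is +24, n→l is +24, c→a is +24 — a constant shift. It's a constant shift of +24 (ROT24).
On check: c+24=a, h+24=f, e+24=c, c+24=a, k+24=i.

afcai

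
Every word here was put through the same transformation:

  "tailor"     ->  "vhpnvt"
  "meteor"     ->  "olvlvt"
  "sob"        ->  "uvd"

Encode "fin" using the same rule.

Two shifts are in play — +7 for a/e/i/o/u, +2 for every other letter.
For fin: f(cons)+2=h, i(vowel)+7=p, n(cons)+2=p.

hpp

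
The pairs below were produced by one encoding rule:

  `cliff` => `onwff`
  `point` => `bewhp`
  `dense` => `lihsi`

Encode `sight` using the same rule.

This is an affine cipher: with a=0,…,z=25, each position x becomes (23x+20) mod 26.
For sight: s(18)→23·18+20≡18=s; i(8)→23·8+20≡22=w; g(6)→23·6+20≡2=c; h(7)→23·7+20≡25=z; t(19)→23·19+20≡15=p (all mod 26).

swczp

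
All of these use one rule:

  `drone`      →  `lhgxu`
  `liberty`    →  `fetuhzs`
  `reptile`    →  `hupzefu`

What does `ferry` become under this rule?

Treating letters as 0–25, the rule is x ↦ 9x + 10 (mod 26).
Applying it to ferry: f(5)→9·5+10≡3=d; e(4)→9·4+10≡20=u; r(17)→9·17+10≡7=h; r(17)→9·17+10≡7=h; y(24)→9·24+10≡18=s (all mod 26).

duhhs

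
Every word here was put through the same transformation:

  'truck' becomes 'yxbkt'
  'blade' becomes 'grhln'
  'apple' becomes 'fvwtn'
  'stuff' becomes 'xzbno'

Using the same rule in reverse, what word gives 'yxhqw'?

In truck: t→y is +5, r→x is +6, u→b is +7, c→k is +8 — the shift increases by 1 each position. Letter i (0-indexed) is shifted by i+5, so successive shifts are 5, 6, 7, ….
Reversing it on yxhqw: y−5=t, x−6=r, h−7=a, q−8=i, w−9=n.

train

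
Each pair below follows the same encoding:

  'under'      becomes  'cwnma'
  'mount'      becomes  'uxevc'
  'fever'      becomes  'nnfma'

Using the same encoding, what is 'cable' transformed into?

kjltn

Shifts by position in under: pos 0: u→c (+8), pos 1: n→w (+9), pos 2: d→n (+10), pos 3: e→m (+8), pos 4: r→a (+9) — repeating every 3. It's a Vigenère-style cipher with numeric key [8,9,10]: position i shifts by key[i mod 3].
Applying it to cable: c+8=k, a+9=j, b+10=l, l+8=t, e+9=n.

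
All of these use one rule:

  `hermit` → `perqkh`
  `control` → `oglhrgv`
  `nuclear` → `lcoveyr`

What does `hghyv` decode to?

h(7)→p(15) and e(4)→e(4) fit y≡21x+24 (mod 26); the inverse of 21 mod 26 is 5. Treating letters as 0–25, the rule is x ↦ 21x + 24 (mod 26).
Decoding hghyv: h(7)→5·(7−24)≡19=t; g(6)→5·(6−24)≡14=o; h(7)→5·(7−24)≡19=t; y(24)→5·(24−24)≡0=a; v(21)→5·(21−24)≡11=l (all mod 26).

total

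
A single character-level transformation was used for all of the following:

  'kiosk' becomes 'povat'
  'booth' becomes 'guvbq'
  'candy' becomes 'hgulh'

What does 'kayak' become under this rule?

pgfit

In kiosk: k→p is +5, i→o is +6, o→v is +7, s→a is +8 — the shift increases by 1 each position. The shift increases by 1 at each position, starting from +5: 5, 6, 7, ….
On kayak: k+5=p, a+6=g, y+7=f, a+8=i, k+9=t.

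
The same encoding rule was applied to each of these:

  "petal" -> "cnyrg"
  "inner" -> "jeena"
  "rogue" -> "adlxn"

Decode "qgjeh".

p(15)→c(2) and e(4)→n(13) fit y≡25x+17 (mod 26); the inverse of 25 mod 26 is 25. This is an affine cipher: with a=0,…,z=25, each position x becomes (25x+17) mod 26.
Decoding qgjeh: q(16)→25·(16−17)≡1=b; g(6)→25·(6−17)≡11=l; j(9)→25·(9−17)≡8=i; e(4)→25·(4−17)≡13=n; h(7)→25·(7−17)≡10=k (all mod 26).

blink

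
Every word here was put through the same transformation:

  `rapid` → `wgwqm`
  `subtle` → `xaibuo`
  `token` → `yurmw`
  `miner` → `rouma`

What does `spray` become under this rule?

In rapid: r→w is +5, a→g is +6, p→w is +7, i→q is +8 — the shift increases by 1 each position. The shift increases by 1 at each position, starting from +5: 5, 6, 7, ….
Applying it to spray: s+5=x, p+6=v, r+7=y, a+8=i, y+9=h.

xvyih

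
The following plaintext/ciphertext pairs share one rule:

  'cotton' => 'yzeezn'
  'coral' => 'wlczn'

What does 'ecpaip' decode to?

expert

The output letters match the input read backwards, each shifted +11: cotton reversed is nottoc. Read the word backwards and shift each letter +11.
Undoing it on ecpaip: shift back: e−11=t, c−11=r, p−11=e, a−11=p, i−11=x, p−11=e → trepxe; then reverse → expert.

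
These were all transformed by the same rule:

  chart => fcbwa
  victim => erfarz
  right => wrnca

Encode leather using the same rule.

c(2)→f(5) and h(7)→c(2) fit y≡15x+1 (mod 26); the inverse of 15 mod 26 is 7. This is an affine cipher: with a=0,…,z=25, each position x becomes (15x+1) mod 26.
On leather: l(11)→15·11+1≡10=k; e(4)→15·4+1≡9=j; a(0)→15·0+1≡1=b; t(19)→15·19+1≡0=a; h(7)→15·7+1≡2=c; e(4)→15·4+1≡9=j; r(17)→15·17+1≡22=w (all mod 26).

kjbacjw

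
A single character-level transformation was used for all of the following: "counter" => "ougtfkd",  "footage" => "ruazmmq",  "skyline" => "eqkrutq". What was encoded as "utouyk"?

Shifts by position in counter: pos 0: c→o (+12), pos 1: o→u (+6), pos 2: u→g (+12), pos 3: n→t (+6) — repeating every 2. The shifts repeat in a cycle of length 2: positions 0,1,… shift by +12, +6, then the pattern repeats.
Reversing it on utouyk: u−12=i, t−6=n, o−12=c, u−6=o, y−12=m, k−6=e.

income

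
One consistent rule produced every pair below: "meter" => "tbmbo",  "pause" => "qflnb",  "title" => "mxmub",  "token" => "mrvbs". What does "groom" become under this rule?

zorrt

Each letter's alphabet position (a=0..z=25) is mapped through 25·x+5 mod 26 — an affine cipher.
On groom: g(6)→25·6+5≡25=z; r(17)→25·17+5≡14=o; o(14)→25·14+5≡17=r; o(14)→25·14+5≡17=r; m(12)→25·12+5≡19=t (all mod 26).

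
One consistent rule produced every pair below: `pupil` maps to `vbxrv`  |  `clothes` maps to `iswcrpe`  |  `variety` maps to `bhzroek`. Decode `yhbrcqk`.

In pupil: p→v is +6, u→b is +7, p→x is +8, i→r is +9 — the shift increases by 1 each position. The shift increases by 1 at each position, starting from +6: 6, 7, 8, ….
Reversing it on yhbrcqk: y−6=s, h−7=a, b−8=t, r−9=i, c−10=s, q−11=f, k−12=y.

satisfy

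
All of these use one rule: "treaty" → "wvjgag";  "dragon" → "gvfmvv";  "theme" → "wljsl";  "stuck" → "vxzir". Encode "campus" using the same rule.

In treaty: t→w is +3, r→v is +4, e→j is +5, a→g is +6 — the shift increases by 1 each position. Each letter shifts forward by (position + 3), i.e. 3, 4, 5, … — the shift grows by one for each successive letter.
For campus: c+3=f, a+4=e, m+5=r, p+6=v, u+7=b, s+8=a.

fervba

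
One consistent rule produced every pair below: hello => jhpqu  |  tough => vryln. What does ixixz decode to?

In hello: h→j is +2, e→h is +3, l→p is +4, l→q is +5 — the shift increases by 1 each position. Letter i (0-indexed) is shifted by i+2, so successive shifts are 2, 3, 4, ….
Decoding ixixz: i−2=g, x−3=u, i−4=e, x−5=s, z−6=t.

guest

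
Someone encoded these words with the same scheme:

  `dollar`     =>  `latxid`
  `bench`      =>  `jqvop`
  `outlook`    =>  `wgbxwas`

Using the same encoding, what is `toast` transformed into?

The shifts repeat in a cycle of length 2: positions 0,1,… shift by +8, +12, then the pattern repeats.
Applying it to toast: t+8=b, o+12=a, a+8=i, s+12=e, t+8=b.

baieb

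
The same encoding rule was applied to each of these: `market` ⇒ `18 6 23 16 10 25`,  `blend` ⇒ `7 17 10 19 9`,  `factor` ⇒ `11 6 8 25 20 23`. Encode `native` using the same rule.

The number is (letter's place in the alphabet, a=1) + 5.
On native: n=14→19, a=1→6, t=20→25, i=9→14, v=22→27, e=5→10.

19 6 25 14 27 10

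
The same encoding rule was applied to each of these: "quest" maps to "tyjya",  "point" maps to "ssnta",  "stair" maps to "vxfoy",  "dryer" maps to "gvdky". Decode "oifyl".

In quest: q→t is +3, u→y is +4, e→j is +5, s→y is +6 — the shift increases by 1 each position. The shift increases by 1 at each position, starting from +3: 3, 4, 5, ….
Reversing it on oifyl: o−3=l, i−4=e, f−5=a, y−6=s, l−7=e.

lease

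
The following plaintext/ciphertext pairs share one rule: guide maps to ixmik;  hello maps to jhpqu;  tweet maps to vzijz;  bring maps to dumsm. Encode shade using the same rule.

Each letter shifts forward by (position + 2), i.e. 2, 3, 4, … — the shift grows by one for each successive letter.
On shade: s+2=u, h+3=k, a+4=e, d+5=i, e+6=k.

ukeik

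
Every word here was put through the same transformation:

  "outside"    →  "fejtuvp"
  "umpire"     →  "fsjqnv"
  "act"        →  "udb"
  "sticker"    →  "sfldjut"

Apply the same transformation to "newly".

The output letters match the input read backwards, each shifted +1: outside reversed is edistuo. Read the word backwards and shift each letter +1.
On newly: reverse → ylwen; then shift: y+1=z, l+1=m, w+1=x, e+1=f, n+1=o.

zmxfo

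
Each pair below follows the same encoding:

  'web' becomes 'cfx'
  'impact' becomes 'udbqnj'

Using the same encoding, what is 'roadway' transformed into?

zbxebps

The output letters match the input read backwards, each shifted +1: web reversed is bew. Two steps: reverse the string, then apply a Caesar shift of +1.
Applying it to roadway: reverse → yawdaor; then shift: y+1=z, a+1=b, w+1=x, d+1=e, a+1=b, o+1=p, r+1=s.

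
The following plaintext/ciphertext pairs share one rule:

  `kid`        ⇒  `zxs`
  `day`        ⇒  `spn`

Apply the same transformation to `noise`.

It's a constant shift of +15 (ROT15).
For noise: n+15=c, o+15=d, i+15=x, s+15=h, e+15=t.

cdxht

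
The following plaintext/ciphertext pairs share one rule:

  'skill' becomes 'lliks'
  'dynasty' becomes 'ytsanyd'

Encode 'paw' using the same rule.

wap

The output letters match the input read backwards: skill reversed is lliks. The word is simply reversed.
Applying it to paw: reverse → wap.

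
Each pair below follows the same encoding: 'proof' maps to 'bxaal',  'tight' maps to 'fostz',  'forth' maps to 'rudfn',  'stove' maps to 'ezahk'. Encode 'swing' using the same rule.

Shifts by position in proof: pos 0: p→b (+12), pos 1: r→x (+6), pos 2: o→a (+12), pos 3: o→a (+12), pos 4: f→l (+6) — repeating every 3. It's a Vigenère-style cipher with numeric key [12,6,12]: position i shifts by key[i mod 3].
On swing: s+12=e, w+6=c, i+12=u, n+12=z, g+6=m.

ecuzm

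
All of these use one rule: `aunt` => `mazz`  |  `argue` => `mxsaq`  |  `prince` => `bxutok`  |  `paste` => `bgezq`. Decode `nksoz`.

begin

The shifts repeat in a cycle of length 2: positions 0,1,… shift by +12, +6, then the pattern repeats.
Decoding nksoz: n−12=b, k−6=e, s−12=g, o−6=i, z−12=n.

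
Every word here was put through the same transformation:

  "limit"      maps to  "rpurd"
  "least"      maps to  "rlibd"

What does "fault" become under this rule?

lhcud

In limit: l→r is +6, i→p is +7, m→u is +8, i→r is +9 — the shift increases by 1 each position. Letter i (0-indexed) is shifted by i+6, so successive shifts are 6, 7, 8, ….
On fault: f+6=l, a+7=h, u+8=c, l+9=u, t+10=d.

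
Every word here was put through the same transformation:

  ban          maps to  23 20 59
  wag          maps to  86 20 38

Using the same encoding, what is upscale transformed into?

80 65 74 26 20 53 32

The formula is n = 3×(alphabet index, a=1) + 17.
On upscale: u=21→80, p=16→65, s=19→74, c=3→26, a=1→20, l=12→53, e=5→32.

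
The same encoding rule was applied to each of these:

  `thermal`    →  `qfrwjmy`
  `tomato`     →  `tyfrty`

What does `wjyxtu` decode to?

poster

The word is reversed, then every letter is shifted forward by 5.
Undoing it on wjyxtu: shift back: w−5=r, j−5=e, y−5=t, x−5=s, t−5=o, u−5=p → retsop; then reverse → poster.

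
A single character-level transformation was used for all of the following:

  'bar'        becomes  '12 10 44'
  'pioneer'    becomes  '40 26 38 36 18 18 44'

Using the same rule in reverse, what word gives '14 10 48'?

cat

The formula is n = 2×(alphabet index, a=1) + 8.
Undoing it on 14 10 48: 14→(14−8)÷2=3=c, 10→(10−8)÷2=1=a, 48→(48−8)÷2=20=t.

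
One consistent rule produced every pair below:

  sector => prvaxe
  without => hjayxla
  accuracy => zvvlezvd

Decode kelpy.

brush

s(18)→p(15) and e(4)→r(17) fit y≡11x+25 (mod 26); the inverse of 11 mod 26 is 19. Treating letters as 0–25, the rule is x ↦ 11x + 25 (mod 26).
Undoing it on kelpy: k(10)→19·(10−25)≡1=b; e(4)→19·(4−25)≡17=r; l(11)→19·(11−25)≡20=u; p(15)→19·(15−25)≡18=s; y(24)→19·(24−25)≡7=h (all mod 26).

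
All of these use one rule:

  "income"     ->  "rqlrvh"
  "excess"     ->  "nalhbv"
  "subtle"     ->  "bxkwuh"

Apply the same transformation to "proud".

A repeating key of period 2 is used — shifts +9, +3 over and over.
On proud: p+9=y, r+3=u, o+9=x, u+3=x, d+9=m.

yuxxm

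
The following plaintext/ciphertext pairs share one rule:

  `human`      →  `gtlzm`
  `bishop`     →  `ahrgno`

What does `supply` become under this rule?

rtookx

Compare letters: h→g is +25, u→t is +25, m→l is +25 — a constant shift. This is a Caesar cipher with shift 25.
Applying it to supply: s+25=r, u+25=t, p+25=o, p+25=o, l+25=k, y+25=x.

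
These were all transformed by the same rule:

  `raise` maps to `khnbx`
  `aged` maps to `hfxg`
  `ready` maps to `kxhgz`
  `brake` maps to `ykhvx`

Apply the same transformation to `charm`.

pwhkd

This is an affine cipher: with a=0,…,z=25, each position x becomes (17x+7) mod 26.
Applying it to charm: c(2)→17·2+7≡15=p; h(7)→17·7+7≡22=w; a(0)→17·0+7≡7=h; r(17)→17·17+7≡10=k; m(12)→17·12+7≡3=d (all mod 26).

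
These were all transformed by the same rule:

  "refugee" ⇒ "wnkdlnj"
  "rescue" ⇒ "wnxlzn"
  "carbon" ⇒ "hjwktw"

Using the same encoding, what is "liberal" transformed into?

qrgnwjq

Shifts by position in refugee: pos 0: r→w (+5), pos 1: e→n (+9), pos 2: f→k (+5), pos 3: u→d (+9) — repeating every 2. The shifts repeat in a cycle of length 2: positions 0,1,… shift by +5, +9, then the pattern repeats.
For liberal: l+5=q, i+9=r, b+5=g, e+9=n, r+5=w, a+9=j, l+5=q.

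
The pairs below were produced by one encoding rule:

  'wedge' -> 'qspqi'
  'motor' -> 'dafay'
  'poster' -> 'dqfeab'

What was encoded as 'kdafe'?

story

The output letters match the input read backwards, each shifted +12: wedge reversed is egdew. The word is reversed, then every letter is shifted forward by 12.
Reversing it on kdafe: shift back: k−12=y, d−12=r, a−12=o, f−12=t, e−12=s → yrots; then reverse → story.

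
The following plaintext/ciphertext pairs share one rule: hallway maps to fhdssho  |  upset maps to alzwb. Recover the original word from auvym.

front

The output letters match the input read backwards, each shifted +7: hallway reversed is yawllah. The word is reversed, then every letter is shifted forward by 7.
Reversing it on auvym: shift back: a−7=t, u−7=n, v−7=o, y−7=r, m−7=f → tnorf; then reverse → front.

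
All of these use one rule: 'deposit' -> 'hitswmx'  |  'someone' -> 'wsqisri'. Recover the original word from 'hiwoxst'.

Compare letters: d→h is +4, e→i is +4, p→t is +4 — a constant shift. Each letter is shifted forward by 4 in the alphabet (a Caesar shift of +4).
Decoding hiwoxst: h−4=d, i−4=e, w−4=s, o−4=k, x−4=t, s−4=o, t−4=p.

desktop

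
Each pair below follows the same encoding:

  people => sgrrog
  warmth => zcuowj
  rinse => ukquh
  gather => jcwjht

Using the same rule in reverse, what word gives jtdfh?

grade

Shifts by position in people: pos 0: p→s (+3), pos 1: e→g (+2), pos 2: o→r (+3), pos 3: p→r (+2) — repeating every 2. A repeating key of period 2 is used — shifts +3, +2 over and over.
Reversing it on jtdfh: j−3=g, t−2=r, d−3=a, f−2=d, h−3=e.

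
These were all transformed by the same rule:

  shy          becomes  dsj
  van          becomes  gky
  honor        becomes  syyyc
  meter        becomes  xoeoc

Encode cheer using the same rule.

nsooc

Two shifts are in play — +10 for a/e/i/o/u, +11 for every other letter.
Applying it to cheer: c(cons)+11=n, h(cons)+11=s, e(vowel)+10=o, e(vowel)+10=o, r(cons)+11=c.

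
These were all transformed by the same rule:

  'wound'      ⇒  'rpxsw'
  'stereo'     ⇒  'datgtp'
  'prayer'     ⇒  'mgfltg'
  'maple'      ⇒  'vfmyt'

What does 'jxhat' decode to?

quite

Each letter's alphabet position (a=0..z=25) is mapped through 23·x+5 mod 26 — an affine cipher.
Undoing it on jxhat: j(9)→17·(9−5)≡16=q; x(23)→17·(23−5)≡20=u; h(7)→17·(7−5)≡8=i; a(0)→17·(0−5)≡19=t; t(19)→17·(19−5)≡4=e (all mod 26).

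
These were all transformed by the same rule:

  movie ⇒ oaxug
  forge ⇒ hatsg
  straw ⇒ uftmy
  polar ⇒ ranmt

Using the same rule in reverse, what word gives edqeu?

Shifts by position in movie: pos 0: m→o (+2), pos 1: o→a (+12), pos 2: v→x (+2), pos 3: i→u (+12) — repeating every 2. A repeating key of period 2 is used — shifts +2, +12 over and over.
Undoing it on edqeu: e−2=c, d−12=r, q−2=o, e−12=s, u−2=s.

cross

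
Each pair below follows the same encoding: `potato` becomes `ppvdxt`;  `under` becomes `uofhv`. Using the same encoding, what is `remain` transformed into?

rfodms

Each letter shifts forward by its position index (0, 1, 2, …) — the shift grows by one for each successive letter.
Applying it to remain: r+0=r, e+1=f, m+2=o, a+3=d, i+4=m, n+5=s.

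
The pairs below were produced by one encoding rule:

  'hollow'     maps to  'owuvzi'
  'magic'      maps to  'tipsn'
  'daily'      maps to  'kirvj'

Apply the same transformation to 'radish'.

yimsdt

In hollow: h→o is +7, o→w is +8, l→u is +9, l→v is +10 — the shift increases by 1 each position. Letter i (0-indexed) is shifted by i+7, so successive shifts are 7, 8, 9, ….
Applying it to radish: r+7=y, a+8=i, d+9=m, i+10=s, s+11=d, h+12=t.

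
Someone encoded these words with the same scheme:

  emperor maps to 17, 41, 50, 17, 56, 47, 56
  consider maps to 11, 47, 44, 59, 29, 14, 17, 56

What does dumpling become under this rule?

The formula is n = 3×(alphabet index, a=1) + 2.
On dumpling: d=4→14, u=21→65, m=13→41, p=16→50, l=12→38, i=9→29, n=14→44, g=7→23.

14, 65, 41, 50, 38, 29, 44, 23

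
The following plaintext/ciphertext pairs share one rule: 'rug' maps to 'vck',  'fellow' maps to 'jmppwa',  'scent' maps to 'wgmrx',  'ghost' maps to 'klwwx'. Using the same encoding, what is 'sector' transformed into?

wmgxwv

The shift depends on letter class: consonant r→v is +4, but vowel u→c is +8. Two shifts are in play — +8 for a/e/i/o/u, +4 for every other letter.
For sector: s(cons)+4=w, e(vowel)+8=m, c(cons)+4=g, t(cons)+4=x, o(vowel)+8=w, r(cons)+4=v.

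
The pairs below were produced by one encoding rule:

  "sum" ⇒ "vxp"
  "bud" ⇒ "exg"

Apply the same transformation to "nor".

It's a constant shift of +3 (ROT3).
On nor: n+3=q, o+3=r, r+3=u.

qru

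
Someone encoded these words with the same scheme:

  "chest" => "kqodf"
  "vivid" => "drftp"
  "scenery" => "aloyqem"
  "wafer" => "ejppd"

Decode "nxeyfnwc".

fountain

In chest: c→k is +8, h→q is +9, e→o is +10, s→d is +11 — the shift increases by 1 each position. The shift increases by 1 at each position, starting from +8: 8, 9, 10, ….
Reversing it on nxeyfnwc: n−8=f, x−9=o, e−10=u, y−11=n, f−12=t, n−13=a, w−14=i, c−15=n.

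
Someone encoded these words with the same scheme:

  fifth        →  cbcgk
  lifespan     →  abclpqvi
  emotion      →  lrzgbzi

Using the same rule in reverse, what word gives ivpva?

nasal

Each letter's alphabet position (a=0..z=25) is mapped through 17·x+21 mod 26 — an affine cipher.
Decoding ivpva: i(8)→23·(8−21)≡13=n; v(21)→23·(21−21)≡0=a; p(15)→23·(15−21)≡18=s; v(21)→23·(21−21)≡0=a; a(0)→23·(0−21)≡11=l (all mod 26).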